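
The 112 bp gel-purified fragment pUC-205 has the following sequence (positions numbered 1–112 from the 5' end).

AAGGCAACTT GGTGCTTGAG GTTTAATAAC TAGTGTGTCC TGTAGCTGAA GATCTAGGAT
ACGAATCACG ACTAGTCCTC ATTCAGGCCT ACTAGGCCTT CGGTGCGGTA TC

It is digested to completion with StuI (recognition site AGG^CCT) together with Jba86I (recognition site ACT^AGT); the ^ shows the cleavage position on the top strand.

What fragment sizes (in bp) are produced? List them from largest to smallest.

StuI sites (AGGCCT) start at positions 85, 94.
StuI cuts after base 3 of each site, so after positions 87, 96.
Jba86I sites (ACTAGT) start at positions 29, 71.
Jba86I cuts after base 3 of each site, so after positions 31, 73.
Combined cut positions: 31, 73, 87, 96.
Linear molecule, 4 cuts → 5 fragments:
  1–31 → 31 bp
  32–73 → 42 bp
  74–87 → 14 bp
  88–96 → 9 bp
  97–112 → 16 bp
Sorted largest to smallest: 42, 31, 16, 14, 9 bp.

42, 31, 16, 14, 9 bp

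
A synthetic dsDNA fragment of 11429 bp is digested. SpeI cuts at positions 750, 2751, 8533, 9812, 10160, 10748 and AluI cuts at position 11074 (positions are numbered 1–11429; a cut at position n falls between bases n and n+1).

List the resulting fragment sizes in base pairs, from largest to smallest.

5782, 2001, 1279, 750, 588, 355, 348, 326 bp

Combined cut positions (sorted): 750, 2751, 8533, 9812, 10160, 10748, 11074.
Linear molecule, 7 cuts → 8 fragments:
  750 − 0 = 750 bp
  2751 − 750 = 2001 bp
  8533 − 2751 = 5782 bp
  9812 − 8533 = 1279 bp
  10160 − 9812 = 348 bp
  10748 − 10160 = 588 bp
  11074 − 10748 = 326 bp
  11429 − 11074 = 355 bp
Sorted largest to smallest: 5782, 2001, 1279, 750, 588, 355, 348, 326 bp.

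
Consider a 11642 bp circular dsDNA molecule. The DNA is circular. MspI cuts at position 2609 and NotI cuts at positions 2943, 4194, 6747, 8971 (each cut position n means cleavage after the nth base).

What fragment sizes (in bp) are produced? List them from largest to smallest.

Combined cut positions (sorted): 2609, 2943, 4194, 6747, 8971.
Circular molecule, 5 cuts → 5 fragments:
  2943 − 2609 = 334 bp
  4194 − 2943 = 1251 bp
  6747 − 4194 = 2553 bp
  8971 − 6747 = 2224 bp
  wrap: 11642 − 8971 + 2609 = 5280 bp
Sorted largest to smallest: 5280, 2553, 2224, 1251, 334 bp.

5280, 2553, 2224, 1251, 334 bp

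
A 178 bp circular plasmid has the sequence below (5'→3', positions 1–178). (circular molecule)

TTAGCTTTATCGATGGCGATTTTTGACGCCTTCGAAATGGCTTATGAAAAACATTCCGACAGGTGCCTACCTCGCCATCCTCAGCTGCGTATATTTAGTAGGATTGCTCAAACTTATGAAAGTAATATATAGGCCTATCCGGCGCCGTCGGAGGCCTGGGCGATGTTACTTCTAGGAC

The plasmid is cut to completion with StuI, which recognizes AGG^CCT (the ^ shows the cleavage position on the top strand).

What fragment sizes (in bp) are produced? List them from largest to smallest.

157, 21 bp

StuI sites (AGGCCT) start at positions 131, 152.
StuI cuts after base 3 of each site, so after positions 133, 154.
Circular molecule, 2 cuts → 2 fragments:
  134–154 → 21 bp
  155–178 then 1–133 → 24 + 133 = 157 bp
Sorted largest to smallest: 157, 21 bp.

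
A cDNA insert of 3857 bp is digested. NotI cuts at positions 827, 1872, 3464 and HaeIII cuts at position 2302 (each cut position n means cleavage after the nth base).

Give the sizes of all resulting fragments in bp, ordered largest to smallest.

1162, 1045, 827, 430, 393 bp

Combined cut positions (sorted): 827, 1872, 2302, 3464.
Linear molecule, 4 cuts → 5 fragments:
  827 − 0 = 827 bp
  1872 − 827 = 1045 bp
  2302 − 1872 = 430 bp
  3464 − 2302 = 1162 bp
  3857 − 3464 = 393 bp
Sorted largest to smallest: 1162, 1045, 827, 430, 393 bp.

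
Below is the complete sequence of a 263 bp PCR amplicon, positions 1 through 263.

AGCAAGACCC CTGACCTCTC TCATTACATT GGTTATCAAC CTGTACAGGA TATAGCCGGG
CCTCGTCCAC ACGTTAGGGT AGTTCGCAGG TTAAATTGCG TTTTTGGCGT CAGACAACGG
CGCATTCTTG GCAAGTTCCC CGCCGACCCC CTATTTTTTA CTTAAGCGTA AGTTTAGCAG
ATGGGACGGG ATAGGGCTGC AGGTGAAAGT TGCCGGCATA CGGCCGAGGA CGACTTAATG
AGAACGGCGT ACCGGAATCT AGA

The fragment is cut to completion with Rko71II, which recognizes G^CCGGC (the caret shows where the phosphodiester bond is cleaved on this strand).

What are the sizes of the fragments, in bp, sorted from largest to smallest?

212, 51 bp

The Rko71II site (GCCGGC) starts at position 212.
Rko71II cuts after the first base of each site, so after position 212.
Linear molecule, 1 cut → 2 fragments:
  1–212 → 212 bp
  213–263 → 51 bp
Sorted largest to smallest: 212, 51 bp.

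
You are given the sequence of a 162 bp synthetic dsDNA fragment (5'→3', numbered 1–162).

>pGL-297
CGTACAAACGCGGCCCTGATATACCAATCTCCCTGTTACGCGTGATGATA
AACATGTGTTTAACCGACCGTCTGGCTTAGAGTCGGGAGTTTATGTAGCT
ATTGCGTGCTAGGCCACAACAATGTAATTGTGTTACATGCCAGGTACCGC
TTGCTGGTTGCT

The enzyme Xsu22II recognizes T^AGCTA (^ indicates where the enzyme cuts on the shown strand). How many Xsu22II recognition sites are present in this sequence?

TAGCTA occurs starting at position 96.
Xsu22II cuts at 1 site.

1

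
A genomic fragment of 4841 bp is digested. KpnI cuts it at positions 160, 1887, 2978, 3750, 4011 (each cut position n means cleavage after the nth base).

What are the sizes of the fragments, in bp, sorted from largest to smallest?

1727, 1091, 830, 772, 261, 160 bp

Linear molecule, 5 cuts → 6 fragments:
  160 − 0 = 160 bp
  1887 − 160 = 1727 bp
  2978 − 1887 = 1091 bp
  3750 − 2978 = 772 bp
  4011 − 3750 = 261 bp
  4841 − 4011 = 830 bp
Sorted largest to smallest: 1727, 1091, 830, 772, 261, 160 bp.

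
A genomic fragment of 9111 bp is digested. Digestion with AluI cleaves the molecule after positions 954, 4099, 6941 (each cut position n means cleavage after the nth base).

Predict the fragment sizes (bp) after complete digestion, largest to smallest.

Linear molecule, 3 cuts → 4 fragments:
  954 − 0 = 954 bp
  4099 − 954 = 3145 bp
  6941 − 4099 = 2842 bp
  9111 − 6941 = 2170 bp
Sorted largest to smallest: 3145, 2842, 2170, 954 bp.

3145, 2842, 2170, 954 bp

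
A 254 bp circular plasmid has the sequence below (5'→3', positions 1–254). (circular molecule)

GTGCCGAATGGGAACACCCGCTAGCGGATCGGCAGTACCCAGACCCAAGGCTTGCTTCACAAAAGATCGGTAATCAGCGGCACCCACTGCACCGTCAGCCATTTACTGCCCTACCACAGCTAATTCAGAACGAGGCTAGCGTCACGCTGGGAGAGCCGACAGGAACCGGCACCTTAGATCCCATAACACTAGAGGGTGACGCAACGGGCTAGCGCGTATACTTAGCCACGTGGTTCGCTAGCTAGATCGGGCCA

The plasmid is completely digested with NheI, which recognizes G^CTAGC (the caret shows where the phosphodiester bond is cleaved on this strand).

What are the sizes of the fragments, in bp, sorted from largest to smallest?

NheI sites (GCTAGC) start at positions 20, 135, 208, 237.
NheI cuts after the first base of each site, so after positions 20, 135, 208, 237.
Circular molecule, 4 cuts → 4 fragments:
  21–135 → 115 bp
  136–208 → 73 bp
  209–237 → 29 bp
  238–254 then 1–20 → 17 + 20 = 37 bp
Sorted largest to smallest: 115, 73, 37, 29 bp.

115, 73, 37, 29 bp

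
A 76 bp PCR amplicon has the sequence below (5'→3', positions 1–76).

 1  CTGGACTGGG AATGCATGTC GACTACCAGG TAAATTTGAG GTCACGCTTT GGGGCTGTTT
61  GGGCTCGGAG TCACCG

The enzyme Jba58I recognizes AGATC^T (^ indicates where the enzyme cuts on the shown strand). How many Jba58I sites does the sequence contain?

No occurrence of AGATCT is present in the sequence.
Jba58I does not cut: 0 sites.

0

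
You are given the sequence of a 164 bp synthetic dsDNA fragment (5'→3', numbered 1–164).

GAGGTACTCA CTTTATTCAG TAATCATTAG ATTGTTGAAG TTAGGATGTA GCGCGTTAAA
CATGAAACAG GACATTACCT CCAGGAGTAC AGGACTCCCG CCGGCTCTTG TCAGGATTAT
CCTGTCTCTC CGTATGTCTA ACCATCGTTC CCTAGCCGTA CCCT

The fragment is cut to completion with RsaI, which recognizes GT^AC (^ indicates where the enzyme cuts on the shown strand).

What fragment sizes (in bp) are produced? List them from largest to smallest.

RsaI sites (GTAC) start at positions 4, 87, 158.
RsaI cuts after base 2 of each site, so after positions 5, 88, 159.
Linear molecule, 3 cuts → 4 fragments:
  1–5 → 5 bp
  6–88 → 83 bp
  89–159 → 71 bp
  160–164 → 5 bp
Sorted largest to smallest: 83, 71, 5, 5 bp.

83, 71, 5, 5 bp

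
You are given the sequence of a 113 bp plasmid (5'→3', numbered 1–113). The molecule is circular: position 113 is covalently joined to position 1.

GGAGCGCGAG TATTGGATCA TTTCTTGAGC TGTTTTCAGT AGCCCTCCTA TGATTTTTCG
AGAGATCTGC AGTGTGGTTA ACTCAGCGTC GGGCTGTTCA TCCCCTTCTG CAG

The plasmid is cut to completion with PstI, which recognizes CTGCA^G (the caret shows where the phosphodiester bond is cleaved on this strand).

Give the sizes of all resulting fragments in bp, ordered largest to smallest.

PstI sites (CTGCAG) start at positions 67, 108.
PstI cuts after base 5 of each site (before the last base), so after positions 71, 112.
Circular molecule, 2 cuts → 2 fragments:
  72–112 → 41 bp
  113–113 then 1–71 → 1 + 71 = 72 bp
Sorted largest to smallest: 72, 41 bp.

72, 41 bp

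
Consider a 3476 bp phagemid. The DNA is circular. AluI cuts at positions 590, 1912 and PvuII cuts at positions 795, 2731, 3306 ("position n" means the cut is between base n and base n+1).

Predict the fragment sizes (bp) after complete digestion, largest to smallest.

Combined cut positions (sorted): 590, 795, 1912, 2731, 3306.
Circular molecule, 5 cuts → 5 fragments:
  795 − 590 = 205 bp
  1912 − 795 = 1117 bp
  2731 − 1912 = 819 bp
  3306 − 2731 = 575 bp
  wrap: 3476 − 3306 + 590 = 760 bp
Sorted largest to smallest: 1117, 819, 760, 575, 205 bp.

1117, 819, 760, 575, 205 bp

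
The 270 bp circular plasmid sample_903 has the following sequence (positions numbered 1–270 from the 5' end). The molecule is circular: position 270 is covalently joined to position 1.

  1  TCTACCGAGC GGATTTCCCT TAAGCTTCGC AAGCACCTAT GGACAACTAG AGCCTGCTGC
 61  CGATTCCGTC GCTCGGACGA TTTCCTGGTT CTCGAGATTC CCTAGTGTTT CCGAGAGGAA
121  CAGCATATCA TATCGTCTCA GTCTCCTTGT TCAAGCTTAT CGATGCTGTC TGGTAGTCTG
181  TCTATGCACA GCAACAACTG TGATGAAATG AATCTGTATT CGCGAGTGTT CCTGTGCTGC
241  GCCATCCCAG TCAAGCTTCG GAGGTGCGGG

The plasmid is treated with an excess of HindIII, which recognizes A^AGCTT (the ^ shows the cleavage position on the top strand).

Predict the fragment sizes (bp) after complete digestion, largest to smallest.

131, 100, 39 bp

HindIII sites (AAGCTT) start at positions 22, 153, 253.
HindIII cuts after the first base of each site, so after positions 22, 153, 253.
Circular molecule, 3 cuts → 3 fragments:
  23–153 → 131 bp
  154–253 → 100 bp
  254–270 then 1–22 → 17 + 22 = 39 bp
Sorted largest to smallest: 131, 100, 39 bp.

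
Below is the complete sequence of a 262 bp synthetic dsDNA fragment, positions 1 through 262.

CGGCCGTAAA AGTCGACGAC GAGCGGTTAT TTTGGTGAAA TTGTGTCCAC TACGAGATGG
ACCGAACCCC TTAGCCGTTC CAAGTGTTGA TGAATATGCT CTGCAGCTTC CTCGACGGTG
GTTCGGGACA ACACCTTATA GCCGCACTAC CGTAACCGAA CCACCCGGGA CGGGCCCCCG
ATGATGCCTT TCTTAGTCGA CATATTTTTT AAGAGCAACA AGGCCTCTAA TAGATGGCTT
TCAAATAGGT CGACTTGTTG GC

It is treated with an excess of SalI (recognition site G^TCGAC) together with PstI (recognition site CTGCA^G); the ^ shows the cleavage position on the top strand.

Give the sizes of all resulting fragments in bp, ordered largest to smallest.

93, 91, 53, 13, 12 bp

SalI sites (GTCGAC) start at positions 12, 196, 249.
SalI cuts after the first base of each site, so after positions 12, 196, 249.
The PstI site (CTGCAG) starts at position 101.
PstI cuts after base 5 of each site (before the last base), so after position 105.
Combined cut positions: 12, 105, 196, 249.
Linear molecule, 4 cuts → 5 fragments:
  1–12 → 12 bp
  13–105 → 93 bp
  106–196 → 91 bp
  197–249 → 53 bp
  250–262 → 13 bp
Sorted largest to smallest: 93, 91, 53, 13, 12 bp.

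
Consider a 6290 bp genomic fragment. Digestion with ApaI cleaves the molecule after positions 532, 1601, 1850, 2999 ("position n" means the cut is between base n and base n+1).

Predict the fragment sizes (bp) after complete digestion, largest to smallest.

Linear molecule, 4 cuts → 5 fragments:
  532 − 0 = 532 bp
  1601 − 532 = 1069 bp
  1850 − 1601 = 249 bp
  2999 − 1850 = 1149 bp
  6290 − 2999 = 3291 bp
Sorted largest to smallest: 3291, 1149, 1069, 532, 249 bp.

3291, 1149, 1069, 532, 249 bp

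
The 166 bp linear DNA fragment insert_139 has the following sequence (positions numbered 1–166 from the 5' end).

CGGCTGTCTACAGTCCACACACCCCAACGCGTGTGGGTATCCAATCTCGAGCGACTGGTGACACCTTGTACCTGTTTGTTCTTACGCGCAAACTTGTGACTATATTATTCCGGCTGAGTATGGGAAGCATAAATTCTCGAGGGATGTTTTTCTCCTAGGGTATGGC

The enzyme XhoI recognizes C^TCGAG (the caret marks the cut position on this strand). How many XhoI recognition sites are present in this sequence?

2

CTCGAG occurs starting at positions 46, 136.
XhoI cuts at 2 sites.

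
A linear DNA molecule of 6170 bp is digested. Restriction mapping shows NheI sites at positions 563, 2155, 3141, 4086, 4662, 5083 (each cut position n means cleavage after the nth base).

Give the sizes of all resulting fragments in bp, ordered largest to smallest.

Linear molecule, 6 cuts → 7 fragments:
  563 − 0 = 563 bp
  2155 − 563 = 1592 bp
  3141 − 2155 = 986 bp
  4086 − 3141 = 945 bp
  4662 − 4086 = 576 bp
  5083 − 4662 = 421 bp
  6170 − 5083 = 1087 bp
Sorted largest to smallest: 1592, 1087, 986, 945, 576, 563, 421 bp.

1592, 1087, 986, 945, 576, 563, 421 bp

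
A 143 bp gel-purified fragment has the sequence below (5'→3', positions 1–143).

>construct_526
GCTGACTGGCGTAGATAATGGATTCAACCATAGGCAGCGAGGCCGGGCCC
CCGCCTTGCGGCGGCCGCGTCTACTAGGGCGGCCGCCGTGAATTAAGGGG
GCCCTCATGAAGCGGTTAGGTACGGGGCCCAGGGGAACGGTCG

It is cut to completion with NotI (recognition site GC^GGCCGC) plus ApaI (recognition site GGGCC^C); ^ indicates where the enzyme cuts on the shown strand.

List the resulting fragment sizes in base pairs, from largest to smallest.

NotI sites (GCGGCCGC) start at positions 61, 79.
NotI cuts after base 2 of each site, so after positions 62, 80.
ApaI sites (GGGCCC) start at positions 45, 99, 125.
ApaI cuts after base 5 of each site (before the last base), so after positions 49, 103, 129.
Combined cut positions: 49, 62, 80, 103, 129.
Linear molecule, 5 cuts → 6 fragments:
  1–49 → 49 bp
  50–62 → 13 bp
  63–80 → 18 bp
  81–103 → 23 bp
  104–129 → 26 bp
  130–143 → 14 bp
Sorted largest to smallest: 49, 26, 23, 18, 14, 13 bp.

49, 26, 23, 18, 14, 13 bp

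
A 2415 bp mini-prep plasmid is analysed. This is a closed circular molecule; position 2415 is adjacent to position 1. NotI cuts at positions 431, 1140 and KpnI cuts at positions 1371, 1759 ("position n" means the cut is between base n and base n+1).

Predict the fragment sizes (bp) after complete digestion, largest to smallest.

Combined cut positions (sorted): 431, 1140, 1371, 1759.
Circular molecule, 4 cuts → 4 fragments:
  1140 − 431 = 709 bp
  1371 − 1140 = 231 bp
  1759 − 1371 = 388 bp
  wrap: 2415 − 1759 + 431 = 1087 bp
Sorted largest to smallest: 1087, 709, 388, 231 bp.

1087, 709, 388, 231 bp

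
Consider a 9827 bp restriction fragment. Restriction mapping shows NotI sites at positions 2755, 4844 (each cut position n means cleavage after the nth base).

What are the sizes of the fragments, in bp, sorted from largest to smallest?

4983, 2755, 2089 bp

Linear molecule, 2 cuts → 3 fragments:
  2755 − 0 = 2755 bp
  4844 − 2755 = 2089 bp
  9827 − 4844 = 4983 bp
Sorted largest to smallest: 4983, 2755, 2089 bp.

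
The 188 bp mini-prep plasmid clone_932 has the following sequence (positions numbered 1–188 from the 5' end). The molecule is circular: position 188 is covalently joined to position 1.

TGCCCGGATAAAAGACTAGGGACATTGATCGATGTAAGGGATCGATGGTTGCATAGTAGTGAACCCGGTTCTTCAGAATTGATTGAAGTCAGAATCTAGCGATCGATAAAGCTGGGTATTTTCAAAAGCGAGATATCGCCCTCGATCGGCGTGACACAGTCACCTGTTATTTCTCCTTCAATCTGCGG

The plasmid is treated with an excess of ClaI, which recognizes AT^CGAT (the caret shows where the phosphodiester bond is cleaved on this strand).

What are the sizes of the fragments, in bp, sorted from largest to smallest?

114, 61, 13 bp

ClaI sites (ATCGAT) start at positions 28, 41, 102.
ClaI cuts after base 2 of each site, so after positions 29, 42, 103.
Circular molecule, 3 cuts → 3 fragments:
  30–42 → 13 bp
  43–103 → 61 bp
  104–188 then 1–29 → 85 + 29 = 114 bp
Sorted largest to smallest: 114, 61, 13 bp.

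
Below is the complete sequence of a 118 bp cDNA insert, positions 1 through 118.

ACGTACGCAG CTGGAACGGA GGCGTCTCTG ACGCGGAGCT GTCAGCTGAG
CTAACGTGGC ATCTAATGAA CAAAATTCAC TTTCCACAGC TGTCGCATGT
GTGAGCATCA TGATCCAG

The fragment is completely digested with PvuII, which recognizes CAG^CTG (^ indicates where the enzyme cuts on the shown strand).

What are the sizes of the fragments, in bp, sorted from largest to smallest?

PvuII sites (CAGCTG) start at positions 8, 43, 87.
PvuII cuts after base 3 of each site, so after positions 10, 45, 89.
Linear molecule, 3 cuts → 4 fragments:
  1–10 → 10 bp
  11–45 → 35 bp
  46–89 → 44 bp
  90–118 → 29 bp
Sorted largest to smallest: 44, 35, 29, 10 bp.

44, 35, 29, 10 bp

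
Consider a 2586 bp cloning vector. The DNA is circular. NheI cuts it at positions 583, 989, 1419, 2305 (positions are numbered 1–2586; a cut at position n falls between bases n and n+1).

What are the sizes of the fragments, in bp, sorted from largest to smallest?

886, 864, 430, 406 bp

Circular molecule, 4 cuts → 4 fragments:
  989 − 583 = 406 bp
  1419 − 989 = 430 bp
  2305 − 1419 = 886 bp
  wrap: 2586 − 2305 + 583 = 864 bp
Sorted largest to smallest: 886, 864, 430, 406 bp.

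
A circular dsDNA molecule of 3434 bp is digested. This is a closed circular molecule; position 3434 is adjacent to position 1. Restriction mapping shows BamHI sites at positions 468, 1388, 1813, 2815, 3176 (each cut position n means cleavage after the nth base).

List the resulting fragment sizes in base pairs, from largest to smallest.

Circular molecule, 5 cuts → 5 fragments:
  1388 − 468 = 920 bp
  1813 − 1388 = 425 bp
  2815 − 1813 = 1002 bp
  3176 − 2815 = 361 bp
  wrap: 3434 − 3176 + 468 = 726 bp
Sorted largest to smallest: 1002, 920, 726, 425, 361 bp.

1002, 920, 726, 425, 361 bp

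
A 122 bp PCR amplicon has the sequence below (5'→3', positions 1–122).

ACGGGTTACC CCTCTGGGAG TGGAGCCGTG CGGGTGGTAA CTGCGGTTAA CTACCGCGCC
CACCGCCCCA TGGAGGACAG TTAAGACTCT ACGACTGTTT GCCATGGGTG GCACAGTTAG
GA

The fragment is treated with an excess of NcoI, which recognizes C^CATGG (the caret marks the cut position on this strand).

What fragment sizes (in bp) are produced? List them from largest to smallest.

NcoI sites (CCATGG) start at positions 68, 102.
NcoI cuts after the first base of each site, so after positions 68, 102.
Linear molecule, 2 cuts → 3 fragments:
  1–68 → 68 bp
  69–102 → 34 bp
  103–122 → 20 bp
Sorted largest to smallest: 68, 34, 20 bp.

68, 34, 20 bp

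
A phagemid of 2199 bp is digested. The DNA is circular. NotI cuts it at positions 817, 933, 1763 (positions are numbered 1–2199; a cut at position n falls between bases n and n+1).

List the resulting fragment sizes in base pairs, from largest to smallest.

1253, 830, 116 bp

Circular molecule, 3 cuts → 3 fragments:
  933 − 817 = 116 bp
  1763 − 933 = 830 bp
  wrap: 2199 − 1763 + 817 = 1253 bp
Sorted largest to smallest: 1253, 830, 116 bp.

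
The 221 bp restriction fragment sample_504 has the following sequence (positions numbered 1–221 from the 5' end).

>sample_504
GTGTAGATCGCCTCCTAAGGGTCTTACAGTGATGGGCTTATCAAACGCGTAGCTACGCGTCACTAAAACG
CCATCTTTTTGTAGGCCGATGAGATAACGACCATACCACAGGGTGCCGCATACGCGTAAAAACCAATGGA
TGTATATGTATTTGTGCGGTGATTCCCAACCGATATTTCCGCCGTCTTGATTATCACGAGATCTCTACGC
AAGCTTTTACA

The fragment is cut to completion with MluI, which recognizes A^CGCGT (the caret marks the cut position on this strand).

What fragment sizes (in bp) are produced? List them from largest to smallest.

MluI sites (ACGCGT) start at positions 45, 55, 122.
MluI cuts after the first base of each site, so after positions 45, 55, 122.
Linear molecule, 3 cuts → 4 fragments:
  1–45 → 45 bp
  46–55 → 10 bp
  56–122 → 67 bp
  123–221 → 99 bp
Sorted largest to smallest: 99, 67, 45, 10 bp.

99, 67, 45, 10 bp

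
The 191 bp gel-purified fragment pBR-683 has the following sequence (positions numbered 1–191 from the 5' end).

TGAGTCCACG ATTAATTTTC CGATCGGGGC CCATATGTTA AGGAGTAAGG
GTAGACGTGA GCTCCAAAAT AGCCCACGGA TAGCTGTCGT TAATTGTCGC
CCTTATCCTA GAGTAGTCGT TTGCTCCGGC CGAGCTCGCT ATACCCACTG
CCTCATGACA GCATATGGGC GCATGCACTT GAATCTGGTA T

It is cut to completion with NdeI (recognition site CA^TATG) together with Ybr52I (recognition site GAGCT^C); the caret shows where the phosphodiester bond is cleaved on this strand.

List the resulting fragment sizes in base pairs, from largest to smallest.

73, 33, 30, 28, 27 bp

NdeI sites (CATATG) start at positions 32, 162.
NdeI cuts after base 2 of each site, so after positions 33, 163.
Ybr52I sites (GAGCTC) start at positions 59, 132.
Ybr52I cuts after base 5 of each site (before the last base), so after positions 63, 136.
Combined cut positions: 33, 63, 136, 163.
Linear molecule, 4 cuts → 5 fragments:
  1–33 → 33 bp
  34–63 → 30 bp
  64–136 → 73 bp
  137–163 → 27 bp
  164–191 → 28 bp
Sorted largest to smallest: 73, 33, 30, 28, 27 bp.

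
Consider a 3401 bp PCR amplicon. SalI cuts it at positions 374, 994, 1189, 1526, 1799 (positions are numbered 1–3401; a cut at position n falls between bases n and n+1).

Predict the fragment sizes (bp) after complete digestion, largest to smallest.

Linear molecule, 5 cuts → 6 fragments:
  374 − 0 = 374 bp
  994 − 374 = 620 bp
  1189 − 994 = 195 bp
  1526 − 1189 = 337 bp
  1799 − 1526 = 273 bp
  3401 − 1799 = 1602 bp
Sorted largest to smallest: 1602, 620, 374, 337, 273, 195 bp.

1602, 620, 374, 337, 273, 195 bp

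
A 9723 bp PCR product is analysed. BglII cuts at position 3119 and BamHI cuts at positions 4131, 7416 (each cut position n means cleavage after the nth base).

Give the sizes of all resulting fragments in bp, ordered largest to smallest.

3285, 3119, 2307, 1012 bp

Combined cut positions (sorted): 3119, 4131, 7416.
Linear molecule, 3 cuts → 4 fragments:
  3119 − 0 = 3119 bp
  4131 − 3119 = 1012 bp
  7416 − 4131 = 3285 bp
  9723 − 7416 = 2307 bp
Sorted largest to smallest: 3285, 3119, 2307, 1012 bp.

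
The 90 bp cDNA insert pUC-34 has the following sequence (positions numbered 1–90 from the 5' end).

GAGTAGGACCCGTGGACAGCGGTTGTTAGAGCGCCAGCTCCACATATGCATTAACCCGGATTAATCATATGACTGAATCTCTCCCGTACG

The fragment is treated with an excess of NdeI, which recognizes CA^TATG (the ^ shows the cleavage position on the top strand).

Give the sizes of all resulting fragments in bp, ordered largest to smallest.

44, 23, 23 bp

NdeI sites (CATATG) start at positions 43, 66.
NdeI cuts after base 2 of each site, so after positions 44, 67.
Linear molecule, 2 cuts → 3 fragments:
  1–44 → 44 bp
  45–67 → 23 bp
  68–90 → 23 bp
Sorted largest to smallest: 44, 23, 23 bp.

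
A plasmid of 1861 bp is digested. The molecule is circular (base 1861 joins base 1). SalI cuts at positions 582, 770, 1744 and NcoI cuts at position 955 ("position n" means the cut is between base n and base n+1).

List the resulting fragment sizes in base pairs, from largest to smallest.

Combined cut positions (sorted): 582, 770, 955, 1744.
Circular molecule, 4 cuts → 4 fragments:
  770 − 582 = 188 bp
  955 − 770 = 185 bp
  1744 − 955 = 789 bp
  wrap: 1861 − 1744 + 582 = 699 bp
Sorted largest to smallest: 789, 699, 188, 185 bp.

789, 699, 188, 185 bp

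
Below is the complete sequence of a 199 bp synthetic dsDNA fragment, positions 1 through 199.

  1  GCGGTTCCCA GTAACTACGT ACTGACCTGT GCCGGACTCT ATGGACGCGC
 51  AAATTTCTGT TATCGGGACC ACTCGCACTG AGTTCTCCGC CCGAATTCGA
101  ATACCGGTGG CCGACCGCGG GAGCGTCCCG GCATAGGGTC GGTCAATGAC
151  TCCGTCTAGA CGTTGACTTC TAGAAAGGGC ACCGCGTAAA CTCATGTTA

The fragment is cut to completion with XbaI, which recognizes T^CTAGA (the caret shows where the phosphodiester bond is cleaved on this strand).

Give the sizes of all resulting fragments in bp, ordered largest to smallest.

155, 30, 14 bp

XbaI sites (TCTAGA) start at positions 155, 169.
XbaI cuts after the first base of each site, so after positions 155, 169.
Linear molecule, 2 cuts → 3 fragments:
  1–155 → 155 bp
  156–169 → 14 bp
  170–199 → 30 bp
Sorted largest to smallest: 155, 30, 14 bp.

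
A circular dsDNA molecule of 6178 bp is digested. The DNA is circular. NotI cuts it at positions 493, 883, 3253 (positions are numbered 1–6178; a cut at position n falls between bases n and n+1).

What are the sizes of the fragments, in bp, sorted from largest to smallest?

Circular molecule, 3 cuts → 3 fragments:
  883 − 493 = 390 bp
  3253 − 883 = 2370 bp
  wrap: 6178 − 3253 + 493 = 3418 bp
Sorted largest to smallest: 3418, 2370, 390 bp.

3418, 2370, 390 bp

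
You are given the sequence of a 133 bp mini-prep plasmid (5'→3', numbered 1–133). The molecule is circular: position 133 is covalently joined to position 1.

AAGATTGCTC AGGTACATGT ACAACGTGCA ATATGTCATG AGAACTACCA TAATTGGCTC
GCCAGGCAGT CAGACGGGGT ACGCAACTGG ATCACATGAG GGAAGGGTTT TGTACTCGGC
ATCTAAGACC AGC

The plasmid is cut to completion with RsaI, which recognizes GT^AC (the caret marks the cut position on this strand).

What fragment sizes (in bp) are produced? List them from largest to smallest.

RsaI sites (GTAC) start at positions 13, 19, 79, 112.
RsaI cuts after base 2 of each site, so after positions 14, 20, 80, 113.
Circular molecule, 4 cuts → 4 fragments:
  15–20 → 6 bp
  21–80 → 60 bp
  81–113 → 33 bp
  114–133 then 1–14 → 20 + 14 = 34 bp
Sorted largest to smallest: 60, 34, 33, 6 bp.

60, 34, 33, 6 bp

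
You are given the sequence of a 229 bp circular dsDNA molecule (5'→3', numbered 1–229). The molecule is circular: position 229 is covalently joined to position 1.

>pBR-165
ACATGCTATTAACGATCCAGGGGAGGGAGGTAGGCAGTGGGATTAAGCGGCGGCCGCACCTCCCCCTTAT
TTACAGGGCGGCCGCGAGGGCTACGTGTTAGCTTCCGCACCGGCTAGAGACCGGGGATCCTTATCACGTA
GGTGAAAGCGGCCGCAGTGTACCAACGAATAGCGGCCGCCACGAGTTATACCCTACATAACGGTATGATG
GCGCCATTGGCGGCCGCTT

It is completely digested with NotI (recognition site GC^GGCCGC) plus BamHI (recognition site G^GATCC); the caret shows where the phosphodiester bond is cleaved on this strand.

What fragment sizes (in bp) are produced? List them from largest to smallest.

59, 48, 46, 28, 24, 24 bp

NotI sites (GCGGCCGC) start at positions 50, 78, 148, 172, 220.
NotI cuts after base 2 of each site, so after positions 51, 79, 149, 173, 221.
The BamHI site (GGATCC) starts at position 125.
BamHI cuts after the first base of each site, so after position 125.
Combined cut positions: 51, 79, 125, 149, 173, 221.
Circular molecule, 6 cuts → 6 fragments:
  52–79 → 28 bp
  80–125 → 46 bp
  126–149 → 24 bp
  150–173 → 24 bp
  174–221 → 48 bp
  222–229 then 1–51 → 8 + 51 = 59 bp
Sorted largest to smallest: 59, 48, 46, 28, 24, 24 bp.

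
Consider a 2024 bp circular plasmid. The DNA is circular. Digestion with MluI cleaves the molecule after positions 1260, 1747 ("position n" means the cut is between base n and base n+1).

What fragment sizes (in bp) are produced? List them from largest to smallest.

Circular molecule, 2 cuts → 2 fragments:
  1747 − 1260 = 487 bp
  wrap: 2024 − 1747 + 1260 = 1537 bp
Sorted largest to smallest: 1537, 487 bp.

1537, 487 bp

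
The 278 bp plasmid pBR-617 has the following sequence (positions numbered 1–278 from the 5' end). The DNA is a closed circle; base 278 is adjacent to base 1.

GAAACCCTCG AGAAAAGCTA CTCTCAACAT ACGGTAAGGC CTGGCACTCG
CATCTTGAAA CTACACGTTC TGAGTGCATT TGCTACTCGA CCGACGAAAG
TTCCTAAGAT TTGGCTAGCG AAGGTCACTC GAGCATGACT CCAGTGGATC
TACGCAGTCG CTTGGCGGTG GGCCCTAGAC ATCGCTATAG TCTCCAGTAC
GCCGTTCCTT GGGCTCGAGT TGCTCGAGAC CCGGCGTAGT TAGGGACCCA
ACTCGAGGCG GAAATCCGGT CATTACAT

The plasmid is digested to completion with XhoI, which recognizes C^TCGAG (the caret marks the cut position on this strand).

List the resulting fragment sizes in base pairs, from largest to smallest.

121, 86, 33, 29, 9 bp

XhoI sites (CTCGAG) start at positions 7, 128, 214, 223, 252.
XhoI cuts after the first base of each site, so after positions 7, 128, 214, 223, 252.
Circular molecule, 5 cuts → 5 fragments:
  8–128 → 121 bp
  129–214 → 86 bp
  215–223 → 9 bp
  224–252 → 29 bp
  253–278 then 1–7 → 26 + 7 = 33 bp
Sorted largest to smallest: 121, 86, 33, 29, 9 bp.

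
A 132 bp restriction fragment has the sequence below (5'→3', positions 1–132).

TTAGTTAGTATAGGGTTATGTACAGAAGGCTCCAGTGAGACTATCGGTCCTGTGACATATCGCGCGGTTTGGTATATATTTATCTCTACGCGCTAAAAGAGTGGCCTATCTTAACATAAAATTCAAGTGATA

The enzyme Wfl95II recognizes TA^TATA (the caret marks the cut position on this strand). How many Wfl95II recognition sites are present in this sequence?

1

TATATA occurs starting at position 73.
Wfl95II cuts at 1 site.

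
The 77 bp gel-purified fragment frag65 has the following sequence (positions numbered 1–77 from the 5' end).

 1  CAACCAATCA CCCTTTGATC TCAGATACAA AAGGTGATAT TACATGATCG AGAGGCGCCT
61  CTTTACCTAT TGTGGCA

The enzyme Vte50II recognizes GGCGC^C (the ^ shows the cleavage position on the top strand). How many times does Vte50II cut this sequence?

GGCGCC occurs starting at position 54.
Vte50II cuts at 1 site.

1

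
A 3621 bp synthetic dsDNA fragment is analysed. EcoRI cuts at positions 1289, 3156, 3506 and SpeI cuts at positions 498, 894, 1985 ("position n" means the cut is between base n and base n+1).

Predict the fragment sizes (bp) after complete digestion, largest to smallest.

1171, 696, 498, 396, 395, 350, 115 bp

Combined cut positions (sorted): 498, 894, 1289, 1985, 3156, 3506.
Linear molecule, 6 cuts → 7 fragments:
  498 − 0 = 498 bp
  894 − 498 = 396 bp
  1289 − 894 = 395 bp
  1985 − 1289 = 696 bp
  3156 − 1985 = 1171 bp
  3506 − 3156 = 350 bp
  3621 − 3506 = 115 bp
Sorted largest to smallest: 1171, 696, 498, 396, 395, 350, 115 bp.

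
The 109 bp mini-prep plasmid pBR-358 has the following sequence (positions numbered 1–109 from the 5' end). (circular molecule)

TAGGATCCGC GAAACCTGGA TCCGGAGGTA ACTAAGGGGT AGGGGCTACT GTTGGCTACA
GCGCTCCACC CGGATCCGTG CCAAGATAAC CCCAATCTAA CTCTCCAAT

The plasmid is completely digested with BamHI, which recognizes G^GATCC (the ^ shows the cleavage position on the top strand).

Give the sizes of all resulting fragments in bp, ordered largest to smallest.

BamHI sites (GGATCC) start at positions 3, 18, 72.
BamHI cuts after the first base of each site, so after positions 3, 18, 72.
Circular molecule, 3 cuts → 3 fragments:
  4–18 → 15 bp
  19–72 → 54 bp
  73–109 then 1–3 → 37 + 3 = 40 bp
Sorted largest to smallest: 54, 40, 15 bp.

54, 40, 15 bp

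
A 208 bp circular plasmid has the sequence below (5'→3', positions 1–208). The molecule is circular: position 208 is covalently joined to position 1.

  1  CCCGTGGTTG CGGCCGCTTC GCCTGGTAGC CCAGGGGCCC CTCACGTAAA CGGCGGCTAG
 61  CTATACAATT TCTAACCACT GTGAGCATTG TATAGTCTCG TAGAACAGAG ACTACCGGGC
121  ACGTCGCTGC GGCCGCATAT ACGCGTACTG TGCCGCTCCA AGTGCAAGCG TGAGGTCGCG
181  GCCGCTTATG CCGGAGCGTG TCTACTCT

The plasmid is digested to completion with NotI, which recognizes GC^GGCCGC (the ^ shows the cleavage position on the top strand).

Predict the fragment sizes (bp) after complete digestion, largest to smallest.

NotI sites (GCGGCCGC) start at positions 10, 129, 178.
NotI cuts after base 2 of each site, so after positions 11, 130, 179.
Circular molecule, 3 cuts → 3 fragments:
  12–130 → 119 bp
  131–179 → 49 bp
  180–208 then 1–11 → 29 + 11 = 40 bp
Sorted largest to smallest: 119, 49, 40 bp.

119, 49, 40 bp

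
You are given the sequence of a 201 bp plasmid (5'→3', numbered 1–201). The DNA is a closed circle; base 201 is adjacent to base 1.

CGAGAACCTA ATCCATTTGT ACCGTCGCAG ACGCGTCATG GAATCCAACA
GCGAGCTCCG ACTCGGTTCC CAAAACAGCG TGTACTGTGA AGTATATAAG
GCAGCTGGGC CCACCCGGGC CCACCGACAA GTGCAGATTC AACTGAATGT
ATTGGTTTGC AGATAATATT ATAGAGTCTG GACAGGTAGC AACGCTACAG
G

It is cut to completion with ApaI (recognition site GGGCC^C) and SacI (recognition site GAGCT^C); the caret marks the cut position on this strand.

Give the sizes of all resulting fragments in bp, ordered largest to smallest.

137, 54, 10 bp

ApaI sites (GGGCCC) start at positions 107, 117.
ApaI cuts after base 5 of each site (before the last base), so after positions 111, 121.
The SacI site (GAGCTC) starts at position 53.
SacI cuts after base 5 of each site (before the last base), so after position 57.
Combined cut positions: 57, 111, 121.
Circular molecule, 3 cuts → 3 fragments:
  58–111 → 54 bp
  112–121 → 10 bp
  122–201 then 1–57 → 80 + 57 = 137 bp
Sorted largest to smallest: 137, 54, 10 bp.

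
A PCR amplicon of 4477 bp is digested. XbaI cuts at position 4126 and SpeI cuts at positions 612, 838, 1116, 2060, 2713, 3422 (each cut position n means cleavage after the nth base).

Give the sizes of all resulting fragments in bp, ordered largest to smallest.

Combined cut positions (sorted): 612, 838, 1116, 2060, 2713, 3422, 4126.
Linear molecule, 7 cuts → 8 fragments:
  612 − 0 = 612 bp
  838 − 612 = 226 bp
  1116 − 838 = 278 bp
  2060 − 1116 = 944 bp
  2713 − 2060 = 653 bp
  3422 − 2713 = 709 bp
  4126 − 3422 = 704 bp
  4477 − 4126 = 351 bp
Sorted largest to smallest: 944, 709, 704, 653, 612, 351, 278, 226 bp.

944, 709, 704, 653, 612, 351, 278, 226 bp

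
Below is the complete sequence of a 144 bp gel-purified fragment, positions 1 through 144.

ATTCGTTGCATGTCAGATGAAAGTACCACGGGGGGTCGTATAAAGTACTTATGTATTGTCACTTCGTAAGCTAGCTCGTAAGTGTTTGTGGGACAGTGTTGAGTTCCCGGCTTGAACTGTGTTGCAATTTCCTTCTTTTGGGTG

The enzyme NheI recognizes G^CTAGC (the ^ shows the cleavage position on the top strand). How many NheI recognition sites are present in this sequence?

1

GCTAGC occurs starting at position 70.
NheI cuts at 1 site.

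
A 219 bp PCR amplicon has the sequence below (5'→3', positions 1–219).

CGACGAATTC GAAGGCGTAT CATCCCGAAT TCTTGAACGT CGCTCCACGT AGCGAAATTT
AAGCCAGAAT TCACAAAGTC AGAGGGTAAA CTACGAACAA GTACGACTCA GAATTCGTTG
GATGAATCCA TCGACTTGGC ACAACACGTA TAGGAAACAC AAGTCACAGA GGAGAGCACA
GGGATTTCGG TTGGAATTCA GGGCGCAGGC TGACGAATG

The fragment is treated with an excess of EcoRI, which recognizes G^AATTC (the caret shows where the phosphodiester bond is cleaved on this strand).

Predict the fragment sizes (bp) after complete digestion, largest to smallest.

83, 44, 40, 25, 22, 5 bp

EcoRI sites (GAATTC) start at positions 5, 27, 67, 111, 194.
EcoRI cuts after the first base of each site, so after positions 5, 27, 67, 111, 194.
Linear molecule, 5 cuts → 6 fragments:
  1–5 → 5 bp
  6–27 → 22 bp
  28–67 → 40 bp
  68–111 → 44 bp
  112–194 → 83 bp
  195–219 → 25 bp
Sorted largest to smallest: 83, 44, 40, 25, 22, 5 bp.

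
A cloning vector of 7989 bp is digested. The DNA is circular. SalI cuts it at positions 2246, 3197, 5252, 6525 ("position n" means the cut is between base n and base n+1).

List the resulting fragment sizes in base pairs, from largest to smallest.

Circular molecule, 4 cuts → 4 fragments:
  3197 − 2246 = 951 bp
  5252 − 3197 = 2055 bp
  6525 − 5252 = 1273 bp
  wrap: 7989 − 6525 + 2246 = 3710 bp
Sorted largest to smallest: 3710, 2055, 1273, 951 bp.

3710, 2055, 1273, 951 bp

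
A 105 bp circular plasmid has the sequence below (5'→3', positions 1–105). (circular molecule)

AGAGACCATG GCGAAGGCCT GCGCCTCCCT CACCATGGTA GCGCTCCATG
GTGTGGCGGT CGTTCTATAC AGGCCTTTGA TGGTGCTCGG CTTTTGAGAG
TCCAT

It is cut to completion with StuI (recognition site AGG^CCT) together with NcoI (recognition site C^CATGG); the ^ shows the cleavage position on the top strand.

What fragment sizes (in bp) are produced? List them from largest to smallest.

StuI sites (AGGCCT) start at positions 15, 71.
StuI cuts after base 3 of each site, so after positions 17, 73.
NcoI sites (CCATGG) start at positions 6, 33, 46.
NcoI cuts after the first base of each site, so after positions 6, 33, 46.
Combined cut positions: 6, 17, 33, 46, 73.
Circular molecule, 5 cuts → 5 fragments:
  7–17 → 11 bp
  18–33 → 16 bp
  34–46 → 13 bp
  47–73 → 27 bp
  74–105 then 1–6 → 32 + 6 = 38 bp
Sorted largest to smallest: 38, 27, 16, 13, 11 bp.

38, 27, 16, 13, 11 bp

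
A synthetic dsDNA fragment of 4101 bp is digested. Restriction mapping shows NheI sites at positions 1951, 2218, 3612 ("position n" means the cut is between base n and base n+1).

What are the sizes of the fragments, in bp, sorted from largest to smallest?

1951, 1394, 489, 267 bp

Linear molecule, 3 cuts → 4 fragments:
  1951 − 0 = 1951 bp
  2218 − 1951 = 267 bp
  3612 − 2218 = 1394 bp
  4101 − 3612 = 489 bp
Sorted largest to smallest: 1951, 1394, 489, 267 bp.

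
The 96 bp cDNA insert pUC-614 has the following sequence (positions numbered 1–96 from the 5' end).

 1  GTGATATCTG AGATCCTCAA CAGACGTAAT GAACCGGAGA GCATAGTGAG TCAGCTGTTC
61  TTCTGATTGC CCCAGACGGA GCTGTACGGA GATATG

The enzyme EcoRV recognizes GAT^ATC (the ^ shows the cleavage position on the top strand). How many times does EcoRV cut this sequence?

GATATC occurs starting at position 3.
EcoRV cuts at 1 site.

1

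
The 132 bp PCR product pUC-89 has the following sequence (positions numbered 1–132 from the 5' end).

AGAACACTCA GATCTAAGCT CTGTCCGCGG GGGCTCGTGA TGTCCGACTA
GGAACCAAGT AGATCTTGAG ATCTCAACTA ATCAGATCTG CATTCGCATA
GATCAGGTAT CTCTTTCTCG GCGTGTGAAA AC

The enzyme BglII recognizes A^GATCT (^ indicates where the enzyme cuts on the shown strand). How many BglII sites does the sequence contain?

AGATCT occurs starting at positions 10, 61, 69, 84.
BglII cuts at 4 sites.

4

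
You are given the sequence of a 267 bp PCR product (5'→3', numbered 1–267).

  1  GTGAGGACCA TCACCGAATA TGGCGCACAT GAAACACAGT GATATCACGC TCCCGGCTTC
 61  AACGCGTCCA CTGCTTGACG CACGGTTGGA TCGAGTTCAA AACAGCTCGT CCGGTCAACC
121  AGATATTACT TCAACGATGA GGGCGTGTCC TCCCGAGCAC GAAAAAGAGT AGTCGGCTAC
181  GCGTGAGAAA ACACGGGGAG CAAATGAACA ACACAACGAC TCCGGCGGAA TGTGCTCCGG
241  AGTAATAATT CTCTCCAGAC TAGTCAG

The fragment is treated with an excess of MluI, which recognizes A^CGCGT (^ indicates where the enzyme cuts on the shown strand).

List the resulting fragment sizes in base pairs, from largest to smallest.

MluI sites (ACGCGT) start at positions 62, 179.
MluI cuts after the first base of each site, so after positions 62, 179.
Linear molecule, 2 cuts → 3 fragments:
  1–62 → 62 bp
  63–179 → 117 bp
  180–267 → 88 bp
Sorted largest to smallest: 117, 88, 62 bp.

117, 88, 62 bp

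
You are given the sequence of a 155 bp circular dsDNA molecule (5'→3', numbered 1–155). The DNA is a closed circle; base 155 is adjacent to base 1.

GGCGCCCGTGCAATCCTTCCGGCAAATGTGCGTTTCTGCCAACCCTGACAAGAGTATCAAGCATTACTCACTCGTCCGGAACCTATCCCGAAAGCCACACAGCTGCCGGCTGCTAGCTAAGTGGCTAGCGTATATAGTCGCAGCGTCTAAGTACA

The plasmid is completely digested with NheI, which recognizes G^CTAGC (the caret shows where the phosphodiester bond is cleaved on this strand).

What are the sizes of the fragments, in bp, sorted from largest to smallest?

143, 12 bp

NheI sites (GCTAGC) start at positions 112, 124.
NheI cuts after the first base of each site, so after positions 112, 124.
Circular molecule, 2 cuts → 2 fragments:
  113–124 → 12 bp
  125–155 then 1–112 → 31 + 112 = 143 bp
Sorted largest to smallest: 143, 12 bp.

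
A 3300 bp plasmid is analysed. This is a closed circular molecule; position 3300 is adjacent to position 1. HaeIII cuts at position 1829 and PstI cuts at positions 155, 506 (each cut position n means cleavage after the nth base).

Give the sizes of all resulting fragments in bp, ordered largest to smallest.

Combined cut positions (sorted): 155, 506, 1829.
Circular molecule, 3 cuts → 3 fragments:
  506 − 155 = 351 bp
  1829 − 506 = 1323 bp
  wrap: 3300 − 1829 + 155 = 1626 bp
Sorted largest to smallest: 1626, 1323, 351 bp.

1626, 1323, 351 bp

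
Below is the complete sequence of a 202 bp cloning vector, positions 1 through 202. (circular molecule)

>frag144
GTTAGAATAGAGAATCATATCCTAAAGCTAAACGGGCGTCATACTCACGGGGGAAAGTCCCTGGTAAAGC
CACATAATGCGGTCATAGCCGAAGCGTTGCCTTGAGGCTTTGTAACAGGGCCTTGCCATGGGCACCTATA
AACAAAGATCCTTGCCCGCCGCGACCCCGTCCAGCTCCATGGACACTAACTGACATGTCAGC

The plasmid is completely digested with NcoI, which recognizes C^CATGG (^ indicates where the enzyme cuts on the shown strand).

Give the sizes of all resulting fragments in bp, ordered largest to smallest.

151, 51 bp

NcoI sites (CCATGG) start at positions 126, 177.
NcoI cuts after the first base of each site, so after positions 126, 177.
Circular molecule, 2 cuts → 2 fragments:
  127–177 → 51 bp
  178–202 then 1–126 → 25 + 126 = 151 bp
Sorted largest to smallest: 151, 51 bp.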